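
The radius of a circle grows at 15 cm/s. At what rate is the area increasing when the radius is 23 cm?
690π cm²/s

A = πr²
dA/dt = 2πr · dr/dt = 2π(23)(15) = 690π cm²/s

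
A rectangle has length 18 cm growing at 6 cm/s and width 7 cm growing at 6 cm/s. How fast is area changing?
150 cm²/s

A = lw
dA/dt = w·dl/dt + l·dw/dt = 7·6 + 18·6 = 150 cm²/s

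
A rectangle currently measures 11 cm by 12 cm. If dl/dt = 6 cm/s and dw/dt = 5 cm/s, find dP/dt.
22 cm/s

P = 2(l + w)
dP/dt = 2(dl/dt + dw/dt) = 2(6 + 5) = 22 cm/s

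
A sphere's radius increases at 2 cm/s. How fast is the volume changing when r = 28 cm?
6272π cm³/s

V = (4/3)πr³
dV/dt = dV/dr · dr/dt = 4πr² · 2
At r = 28: dV/dt = 6272π cm³/s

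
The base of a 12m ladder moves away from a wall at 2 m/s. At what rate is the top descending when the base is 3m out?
2√15/15 ≈ 0.5164 m/s

x² + y² = 12²
2x·dx/dt + 2y·dy/dt = 0
dy/dt = -x/y · dx/dt = -3/(3√15) · 2 = -2√15/15 m/s
The top is descending at 2√15/15 ≈ 0.5164 m/s.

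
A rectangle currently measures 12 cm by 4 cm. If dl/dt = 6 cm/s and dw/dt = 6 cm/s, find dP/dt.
24 cm/s

P = 2(l + w)
dP/dt = 2(dl/dt + dw/dt) = 2(6 + 6) = 24 cm/s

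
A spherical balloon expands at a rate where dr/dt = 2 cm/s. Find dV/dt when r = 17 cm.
2312π cm³/s

V = (4/3)πr³
dV/dt = dV/dr · dr/dt = 4πr² · 2
At r = 17: dV/dt = 2312π cm³/s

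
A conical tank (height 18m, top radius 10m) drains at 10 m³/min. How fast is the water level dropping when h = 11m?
162/(605π) ≈ 0.08523 m/min

r/h = 10/18, so r = (5/9)h
V = (1/3)πr²h = (1/3)π((5/9)h)²h = (25/243)πh³
dV/dh = (25/81)πh²
dh/dt = (dV/dt)/(dV/dh) = -10/((25/81)π·11²) = -162/(605π) m/min
The level is dropping at 162/(605π) ≈ 0.08523 m/min.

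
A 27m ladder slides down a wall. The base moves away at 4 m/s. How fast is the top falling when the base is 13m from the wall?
13√35/35 ≈ 2.197 m/s

x² + y² = 27²
2x·dx/dt + 2y·dy/dt = 0
dy/dt = -x/y · dx/dt = -13/(4√35) · 4 = -13√35/35 m/s
The top is descending at 13√35/35 ≈ 2.197 m/s.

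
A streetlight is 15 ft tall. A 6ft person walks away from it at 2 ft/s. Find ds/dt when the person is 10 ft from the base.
4/3 ft/s

By similar triangles: 15/(x+s) = 6/s
Solving: s = 6x/9
ds/dt = 6/9 · dx/dt = 2/3 · 2 = 4/3 ft/s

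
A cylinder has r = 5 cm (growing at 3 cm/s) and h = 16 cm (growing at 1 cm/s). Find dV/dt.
505π cm³/s

V = πr²h
dV/dt = 2πrh·dr/dt + πr²·dh/dt
= 2π(5)(16)(3) + π(5)²(1)
= 505π cm³/s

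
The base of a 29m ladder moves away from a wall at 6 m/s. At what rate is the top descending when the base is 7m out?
7√22/22 ≈ 1.492 m/s

x² + y² = 29²
2x·dx/dt + 2y·dy/dt = 0
dy/dt = -x/y · dx/dt = -7/(6√22) · 6 = -7√22/22 m/s
The top is descending at 7√22/22 ≈ 1.492 m/s.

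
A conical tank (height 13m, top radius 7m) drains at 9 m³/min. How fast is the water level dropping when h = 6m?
169/(196π) ≈ 0.2745 m/min

r/h = 7/13, so r = (7/13)h
V = (1/3)πr²h = (1/3)π((7/13)h)²h = (49/507)πh³
dV/dh = (49/169)πh²
dh/dt = (dV/dt)/(dV/dh) = -9/((49/169)π·6²) = -169/(196π) m/min
The level is dropping at 169/(196π) ≈ 0.2745 m/min.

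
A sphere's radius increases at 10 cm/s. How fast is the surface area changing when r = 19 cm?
1520π cm²/s

S = 4πr²
dS/dt = dS/dr · dr/dt = 8πr · 10
At r = 19: dS/dt = 1520π cm²/s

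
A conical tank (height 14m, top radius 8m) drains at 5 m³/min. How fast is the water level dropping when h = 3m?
245/(144π) ≈ 0.5416 m/min

r/h = 8/14, so r = (4/7)h
V = (1/3)πr²h = (1/3)π((4/7)h)²h = (16/147)πh³
dV/dh = (16/49)πh²
dh/dt = (dV/dt)/(dV/dh) = -5/((16/49)π·3²) = -245/(144π) m/min
The level is dropping at 245/(144π) ≈ 0.5416 m/min.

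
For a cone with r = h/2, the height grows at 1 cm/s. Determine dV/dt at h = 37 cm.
1369π/4 cm³/s

V = (1/3)π(h/2)²h = πh³/12
dV/dt = πh²/4 · 1
At h = 37: dV/dt = 1369π/4 cm³/s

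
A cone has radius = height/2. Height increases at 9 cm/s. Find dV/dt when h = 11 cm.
1089π/4 cm³/s

V = (1/3)π(h/2)²h = πh³/12
dV/dt = πh²/4 · 9
At h = 11: dV/dt = 1089π/4 cm³/s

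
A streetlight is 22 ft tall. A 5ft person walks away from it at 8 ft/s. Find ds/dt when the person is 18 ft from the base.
40/17 ft/s

By similar triangles: 22/(x+s) = 5/s
Solving: s = 5x/17
ds/dt = 5/17 · dx/dt = 5/17 · 8 = 40/17 ft/s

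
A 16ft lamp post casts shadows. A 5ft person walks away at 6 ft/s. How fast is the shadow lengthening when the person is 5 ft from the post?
30/11 ft/s

By similar triangles: 16/(x+s) = 5/s
Solving: s = 5x/11
ds/dt = 5/11 · dx/dt = 5/11 · 6 = 30/11 ft/s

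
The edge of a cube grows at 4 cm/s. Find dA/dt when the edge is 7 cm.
336 cm²/s

A = 6s²
dA/dt = 12s · ds/dt = 12·7·4 = 336 cm²/s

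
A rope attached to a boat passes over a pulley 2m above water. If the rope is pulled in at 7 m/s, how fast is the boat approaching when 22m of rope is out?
77√30/60 ≈ 7.029 m/s

rope² = x² + 2²
x = √(22² - 2²) = 4√30
dx/dt = (rope/x) · d(rope)/dt = (22/(4√30)) · (-7) = -77√30/60 m/s
The boat approaches at 77√30/60 ≈ 7.029 m/s.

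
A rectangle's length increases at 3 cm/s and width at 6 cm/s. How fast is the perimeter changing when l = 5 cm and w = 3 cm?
18 cm/s

P = 2(l + w)
dP/dt = 2(dl/dt + dw/dt) = 2(3 + 6) = 18 cm/s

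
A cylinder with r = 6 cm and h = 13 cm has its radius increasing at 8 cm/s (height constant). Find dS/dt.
400π cm²/s

S = 2πrh + 2πr² (lateral + bases)
dS/dt = (2πh + 4πr)·dr/dt = (2π·13 + 4π·6)·8
= 400π cm²/s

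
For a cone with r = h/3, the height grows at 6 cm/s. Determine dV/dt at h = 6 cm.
24π cm³/s

V = (1/3)π(h/3)²h = πh³/27
dV/dt = πh²/9 · 6
At h = 6: dV/dt = 24π cm³/s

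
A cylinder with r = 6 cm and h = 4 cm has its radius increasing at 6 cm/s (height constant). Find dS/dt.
192π cm²/s

S = 2πrh + 2πr² (lateral + bases)
dS/dt = (2πh + 4πr)·dr/dt = (2π·4 + 4π·6)·6
= 192π cm²/s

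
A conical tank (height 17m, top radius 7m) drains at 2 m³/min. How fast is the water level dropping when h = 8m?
289/(1568π) ≈ 0.05867 m/min

r/h = 7/17, so r = (7/17)h
V = (1/3)πr²h = (1/3)π((7/17)h)²h = (49/867)πh³
dV/dh = (49/289)πh²
dh/dt = (dV/dt)/(dV/dh) = -2/((49/289)π·8²) = -289/(1568π) m/min
The level is dropping at 289/(1568π) ≈ 0.05867 m/min.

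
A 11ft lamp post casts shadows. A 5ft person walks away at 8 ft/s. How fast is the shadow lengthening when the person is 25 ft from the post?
20/3 ft/s

By similar triangles: 11/(x+s) = 5/s
Solving: s = 5x/6
ds/dt = 5/6 · dx/dt = 5/6 · 8 = 20/3 ft/s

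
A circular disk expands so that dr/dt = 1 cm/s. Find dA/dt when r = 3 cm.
6π cm²/s

A = πr²
dA/dt = 2πr · dr/dt = 2π(3)(1) = 6π cm²/s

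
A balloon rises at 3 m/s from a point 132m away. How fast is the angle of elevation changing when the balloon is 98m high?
0.014651 rad/s

tan(θ) = y/132
sec²(θ) · dθ/dt = (1/132) · dy/dt
dθ/dt = cos²(θ)/132 · 3 = 132/(132² + 98²) · 3
dθ/dt = 0.014651 rad/s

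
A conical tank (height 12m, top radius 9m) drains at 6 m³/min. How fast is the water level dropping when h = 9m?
32/(243π) ≈ 0.04192 m/min

r/h = 9/12, so r = (3/4)h
V = (1/3)πr²h = (1/3)π((3/4)h)²h = (3/16)πh³
dV/dh = (9/16)πh²
dh/dt = (dV/dt)/(dV/dh) = -6/((9/16)π·9²) = -32/(243π) m/min
The level is dropping at 32/(243π) ≈ 0.04192 m/min.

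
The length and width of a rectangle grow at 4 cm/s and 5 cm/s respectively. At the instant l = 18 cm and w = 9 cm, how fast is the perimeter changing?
18 cm/s

P = 2(l + w)
dP/dt = 2(dl/dt + dw/dt) = 2(4 + 5) = 18 cm/s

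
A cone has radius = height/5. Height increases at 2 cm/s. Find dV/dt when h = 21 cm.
882π/25 cm³/s

V = (1/3)π(h/5)²h = πh³/75
dV/dt = πh²/25 · 2
At h = 21: dV/dt = 882π/25 cm³/s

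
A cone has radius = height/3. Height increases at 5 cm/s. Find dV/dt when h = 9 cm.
45π cm³/s

V = (1/3)π(h/3)²h = πh³/27
dV/dt = πh²/9 · 5
At h = 9: dV/dt = 45π cm³/s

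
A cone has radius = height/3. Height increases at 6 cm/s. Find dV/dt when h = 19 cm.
722π/3 cm³/s

V = (1/3)π(h/3)²h = πh³/27
dV/dt = πh²/9 · 6
At h = 19: dV/dt = 722π/3 cm³/s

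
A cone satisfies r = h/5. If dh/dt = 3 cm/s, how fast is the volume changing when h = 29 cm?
2523π/25 cm³/s

V = (1/3)π(h/5)²h = πh³/75
dV/dt = πh²/25 · 3
At h = 29: dV/dt = 2523π/25 cm³/s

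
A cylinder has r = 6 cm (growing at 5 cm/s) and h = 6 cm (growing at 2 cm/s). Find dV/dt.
432π cm³/s

V = πr²h
dV/dt = 2πrh·dr/dt + πr²·dh/dt
= 2π(6)(6)(5) + π(6)²(2)
= 432π cm³/s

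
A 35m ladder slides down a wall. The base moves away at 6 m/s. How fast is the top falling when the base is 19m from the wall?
19√6/12 ≈ 3.878 m/s

x² + y² = 35²
2x·dx/dt + 2y·dy/dt = 0
dy/dt = -x/y · dx/dt = -19/(12√6) · 6 = -19√6/12 m/s
The top is descending at 19√6/12 ≈ 3.878 m/s.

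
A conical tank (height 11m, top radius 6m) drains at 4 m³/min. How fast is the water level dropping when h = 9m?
121/(729π) ≈ 0.05283 m/min

r/h = 6/11, so r = (6/11)h
V = (1/3)πr²h = (1/3)π((6/11)h)²h = (12/121)πh³
dV/dh = (36/121)πh²
dh/dt = (dV/dt)/(dV/dh) = -4/((36/121)π·9²) = -121/(729π) m/min
The level is dropping at 121/(729π) ≈ 0.05283 m/min.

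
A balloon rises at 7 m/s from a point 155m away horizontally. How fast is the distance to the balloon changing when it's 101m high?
707√34226/34226 ≈ 3.822 m/s

z² = 155² + y²
z = √(155² + 101²) = √34226
dz/dt = y/z · dy/dt = 101/√34226 · 7 = 707√34226/34226 ≈ 3.822 m/s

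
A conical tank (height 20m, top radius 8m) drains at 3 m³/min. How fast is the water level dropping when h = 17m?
75/(1156π) ≈ 0.02065 m/min

r/h = 8/20, so r = (2/5)h
V = (1/3)πr²h = (1/3)π((2/5)h)²h = (4/75)πh³
dV/dh = (4/25)πh²
dh/dt = (dV/dt)/(dV/dh) = -3/((4/25)π·17²) = -75/(1156π) m/min
The level is dropping at 75/(1156π) ≈ 0.02065 m/min.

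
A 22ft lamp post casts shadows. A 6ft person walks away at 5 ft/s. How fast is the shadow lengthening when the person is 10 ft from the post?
15/8 ft/s

By similar triangles: 22/(x+s) = 6/s
Solving: s = 6x/16
ds/dt = 6/16 · dx/dt = 3/8 · 5 = 15/8 ft/s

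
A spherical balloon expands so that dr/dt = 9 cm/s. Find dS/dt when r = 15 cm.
1080π cm²/s

S = 4πr²
dS/dt = dS/dr · dr/dt = 8πr · 9
At r = 15: dS/dt = 1080π cm²/s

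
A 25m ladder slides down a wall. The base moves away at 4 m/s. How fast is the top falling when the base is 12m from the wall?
48√481/481 ≈ 2.189 m/s

x² + y² = 25²
2x·dx/dt + 2y·dy/dt = 0
dy/dt = -x/y · dx/dt = -12/√481 · 4 = -48√481/481 m/s
The top is descending at 48√481/481 ≈ 2.189 m/s.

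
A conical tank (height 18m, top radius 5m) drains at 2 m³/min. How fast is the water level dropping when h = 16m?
81/(800π) ≈ 0.03223 m/min

r/h = 5/18, so r = (5/18)h
V = (1/3)πr²h = (1/3)π((5/18)h)²h = (25/972)πh³
dV/dh = (25/324)πh²
dh/dt = (dV/dt)/(dV/dh) = -2/((25/324)π·16²) = -81/(800π) m/min
The level is dropping at 81/(800π) ≈ 0.03223 m/min.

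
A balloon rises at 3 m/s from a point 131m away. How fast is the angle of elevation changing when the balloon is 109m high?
0.013532 rad/s

tan(θ) = y/131
sec²(θ) · dθ/dt = (1/131) · dy/dt
dθ/dt = cos²(θ)/131 · 3 = 131/(131² + 109²) · 3
dθ/dt = 0.013532 rad/s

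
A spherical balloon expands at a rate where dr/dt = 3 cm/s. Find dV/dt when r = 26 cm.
8112π cm³/s

V = (4/3)πr³
dV/dt = dV/dr · dr/dt = 4πr² · 3
At r = 26: dV/dt = 8112π cm³/s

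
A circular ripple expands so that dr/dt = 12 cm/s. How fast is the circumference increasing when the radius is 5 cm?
24π cm/s

C = 2πr
dC/dt = 2π · dr/dt = 2π · 12 = 24π cm/s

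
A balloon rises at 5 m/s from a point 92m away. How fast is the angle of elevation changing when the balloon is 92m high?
0.027174 rad/s

tan(θ) = y/92
sec²(θ) · dθ/dt = (1/92) · dy/dt
dθ/dt = cos²(θ)/92 · 5 = 92/(92² + 92²) · 5
dθ/dt = 0.027174 rad/s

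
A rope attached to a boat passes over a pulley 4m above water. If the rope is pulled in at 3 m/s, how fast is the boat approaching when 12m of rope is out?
9√2/4 ≈ 3.182 m/s

rope² = x² + 4²
x = √(12² - 4²) = 8√2
dx/dt = (rope/x) · d(rope)/dt = (12/(8√2)) · (-3) = -9√2/4 m/s
The boat approaches at 9√2/4 ≈ 3.182 m/s.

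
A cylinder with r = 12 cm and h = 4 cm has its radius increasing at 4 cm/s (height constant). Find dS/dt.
224π cm²/s

S = 2πrh + 2πr² (lateral + bases)
dS/dt = (2πh + 4πr)·dr/dt = (2π·4 + 4π·12)·4
= 224π cm²/s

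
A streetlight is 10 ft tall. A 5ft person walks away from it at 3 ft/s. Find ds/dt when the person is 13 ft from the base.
3 ft/s

By similar triangles: 10/(x+s) = 5/s
Solving: s = 5x/5
ds/dt = 5/5 · dx/dt = 1 · 3 = 3 ft/s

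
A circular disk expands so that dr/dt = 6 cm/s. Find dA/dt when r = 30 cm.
360π cm²/s

A = πr²
dA/dt = 2πr · dr/dt = 2π(30)(6) = 360π cm²/s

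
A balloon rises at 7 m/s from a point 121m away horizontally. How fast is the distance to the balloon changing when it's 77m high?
49√170/170 ≈ 3.758 m/s

z² = 121² + y²
z = √(121² + 77²) = 11√170
dz/dt = y/z · dy/dt = 77/(11√170) · 7 = 49√170/170 ≈ 3.758 m/s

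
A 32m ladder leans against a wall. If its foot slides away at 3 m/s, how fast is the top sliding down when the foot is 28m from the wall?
7√15/5 ≈ 5.422 m/s

x² + y² = 32²
2x·dx/dt + 2y·dy/dt = 0
dy/dt = -x/y · dx/dt = -28/(4√15) · 3 = -7√15/5 m/s
The top is descending at 7√15/5 ≈ 5.422 m/s.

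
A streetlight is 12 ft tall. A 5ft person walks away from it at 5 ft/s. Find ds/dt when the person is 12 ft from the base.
25/7 ft/s

By similar triangles: 12/(x+s) = 5/s
Solving: s = 5x/7
ds/dt = 5/7 · dx/dt = 5/7 · 5 = 25/7 ft/s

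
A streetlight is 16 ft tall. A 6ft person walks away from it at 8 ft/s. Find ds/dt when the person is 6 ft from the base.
24/5 ft/s

By similar triangles: 16/(x+s) = 6/s
Solving: s = 6x/10
ds/dt = 6/10 · dx/dt = 3/5 · 8 = 24/5 ft/s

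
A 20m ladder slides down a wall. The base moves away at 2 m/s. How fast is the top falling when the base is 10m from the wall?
2√3/3 ≈ 1.155 m/s

x² + y² = 20²
2x·dx/dt + 2y·dy/dt = 0
dy/dt = -x/y · dx/dt = -10/(10√3) · 2 = -2√3/3 m/s
The top is descending at 2√3/3 ≈ 1.155 m/s.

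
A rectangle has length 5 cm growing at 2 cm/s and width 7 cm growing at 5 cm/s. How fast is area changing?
39 cm²/s

A = lw
dA/dt = w·dl/dt + l·dw/dt = 7·2 + 5·5 = 39 cm²/s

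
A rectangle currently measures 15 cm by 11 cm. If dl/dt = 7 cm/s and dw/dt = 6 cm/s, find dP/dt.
26 cm/s

P = 2(l + w)
dP/dt = 2(dl/dt + dw/dt) = 2(7 + 6) = 26 cm/s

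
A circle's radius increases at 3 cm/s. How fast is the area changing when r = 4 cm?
24π cm²/s

A = πr²
dA/dt = 2πr · dr/dt = 2π(4)(3) = 24π cm²/s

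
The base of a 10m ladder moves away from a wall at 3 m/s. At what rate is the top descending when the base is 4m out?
2√21/7 ≈ 1.309 m/s

x² + y² = 10²
2x·dx/dt + 2y·dy/dt = 0
dy/dt = -x/y · dx/dt = -4/(2√21) · 3 = -2√21/7 m/s
The top is descending at 2√21/7 ≈ 1.309 m/s.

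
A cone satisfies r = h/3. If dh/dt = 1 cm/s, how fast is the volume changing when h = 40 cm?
1600π/9 cm³/s

V = (1/3)π(h/3)²h = πh³/27
dV/dt = πh²/9 · 1
At h = 40: dV/dt = 1600π/9 cm³/s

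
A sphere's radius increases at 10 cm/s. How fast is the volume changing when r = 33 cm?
43560π cm³/s

V = (4/3)πr³
dV/dt = dV/dr · dr/dt = 4πr² · 10
At r = 33: dV/dt = 43560π cm³/s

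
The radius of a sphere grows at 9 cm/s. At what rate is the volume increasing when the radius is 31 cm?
34596π cm³/s

V = (4/3)πr³
dV/dt = dV/dr · dr/dt = 4πr² · 9
At r = 31: dV/dt = 34596π cm³/s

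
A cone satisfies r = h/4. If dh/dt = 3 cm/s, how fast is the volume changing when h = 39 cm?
4563π/16 cm³/s

V = (1/3)π(h/4)²h = πh³/48
dV/dt = πh²/16 · 3
At h = 39: dV/dt = 4563π/16 cm³/s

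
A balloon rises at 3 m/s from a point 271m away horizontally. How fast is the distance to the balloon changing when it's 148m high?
444√95345/95345 ≈ 1.438 m/s

z² = 271² + y²
z = √(271² + 148²) = √95345
dz/dt = y/z · dy/dt = 148/√95345 · 3 = 444√95345/95345 ≈ 1.438 m/s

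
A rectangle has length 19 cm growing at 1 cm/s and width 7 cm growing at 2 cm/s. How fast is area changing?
45 cm²/s

A = lw
dA/dt = w·dl/dt + l·dw/dt = 7·1 + 19·2 = 45 cm²/s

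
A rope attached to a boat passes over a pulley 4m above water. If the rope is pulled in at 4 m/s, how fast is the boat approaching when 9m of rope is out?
36√65/65 ≈ 4.465 m/s

rope² = x² + 4²
x = √(9² - 4²) = √65
dx/dt = (rope/x) · d(rope)/dt = (9/√65) · (-4) = -36√65/65 m/s
The boat approaches at 36√65/65 ≈ 4.465 m/s.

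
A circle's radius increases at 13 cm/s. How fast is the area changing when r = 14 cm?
364π cm²/s

A = πr²
dA/dt = 2πr · dr/dt = 2π(14)(13) = 364π cm²/s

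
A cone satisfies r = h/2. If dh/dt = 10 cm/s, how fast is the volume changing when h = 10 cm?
250π cm³/s

V = (1/3)π(h/2)²h = πh³/12
dV/dt = πh²/4 · 10
At h = 10: dV/dt = 250π cm³/s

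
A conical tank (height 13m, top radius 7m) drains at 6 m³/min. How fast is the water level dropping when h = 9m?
338/(1323π) ≈ 0.08132 m/min

r/h = 7/13, so r = (7/13)h
V = (1/3)πr²h = (1/3)π((7/13)h)²h = (49/507)πh³
dV/dh = (49/169)πh²
dh/dt = (dV/dt)/(dV/dh) = -6/((49/169)π·9²) = -338/(1323π) m/min
The level is dropping at 338/(1323π) ≈ 0.08132 m/min.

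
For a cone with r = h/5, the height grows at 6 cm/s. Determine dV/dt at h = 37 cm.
8214π/25 cm³/s

V = (1/3)π(h/5)²h = πh³/75
dV/dt = πh²/25 · 6
At h = 37: dV/dt = 8214π/25 cm³/s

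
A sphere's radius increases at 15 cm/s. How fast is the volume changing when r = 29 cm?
50460π cm³/s

V = (4/3)πr³
dV/dt = dV/dr · dr/dt = 4πr² · 15
At r = 29: dV/dt = 50460π cm³/s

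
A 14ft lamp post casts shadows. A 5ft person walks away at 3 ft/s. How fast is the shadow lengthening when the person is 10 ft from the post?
5/3 ft/s

By similar triangles: 14/(x+s) = 5/s
Solving: s = 5x/9
ds/dt = 5/9 · dx/dt = 5/9 · 3 = 5/3 ft/s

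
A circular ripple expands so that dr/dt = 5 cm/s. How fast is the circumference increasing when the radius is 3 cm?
10π cm/s

C = 2πr
dC/dt = 2π · dr/dt = 2π · 5 = 10π cm/s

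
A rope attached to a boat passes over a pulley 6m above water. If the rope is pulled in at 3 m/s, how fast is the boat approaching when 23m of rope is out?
69√493/493 ≈ 3.108 m/s

rope² = x² + 6²
x = √(23² - 6²) = √493
dx/dt = (rope/x) · d(rope)/dt = (23/√493) · (-3) = -69√493/493 m/s
The boat approaches at 69√493/493 ≈ 3.108 m/s.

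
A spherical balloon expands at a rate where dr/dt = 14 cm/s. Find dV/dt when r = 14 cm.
10976π cm³/s

V = (4/3)πr³
dV/dt = dV/dr · dr/dt = 4πr² · 14
At r = 14: dV/dt = 10976π cm³/s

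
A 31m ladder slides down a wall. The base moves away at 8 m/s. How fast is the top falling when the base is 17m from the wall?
17√42/21 ≈ 5.246 m/s

x² + y² = 31²
2x·dx/dt + 2y·dy/dt = 0
dy/dt = -x/y · dx/dt = -17/(4√42) · 8 = -17√42/21 m/s
The top is descending at 17√42/21 ≈ 5.246 m/s.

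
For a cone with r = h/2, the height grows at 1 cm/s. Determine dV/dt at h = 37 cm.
1369π/4 cm³/s

V = (1/3)π(h/2)²h = πh³/12
dV/dt = πh²/4 · 1
At h = 37: dV/dt = 1369π/4 cm³/s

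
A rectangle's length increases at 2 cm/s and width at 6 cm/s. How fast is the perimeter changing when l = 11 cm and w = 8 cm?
16 cm/s

P = 2(l + w)
dP/dt = 2(dl/dt + dw/dt) = 2(2 + 6) = 16 cm/s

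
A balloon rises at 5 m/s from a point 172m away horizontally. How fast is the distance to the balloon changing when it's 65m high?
325√33809/33809 ≈ 1.768 m/s

z² = 172² + y²
z = √(172² + 65²) = √33809
dz/dt = y/z · dy/dt = 65/√33809 · 5 = 325√33809/33809 ≈ 1.768 m/s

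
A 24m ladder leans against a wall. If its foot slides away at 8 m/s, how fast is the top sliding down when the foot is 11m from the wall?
88√455/455 ≈ 4.126 m/s

x² + y² = 24²
2x·dx/dt + 2y·dy/dt = 0
dy/dt = -x/y · dx/dt = -11/√455 · 8 = -88√455/455 m/s
The top is descending at 88√455/455 ≈ 4.126 m/s.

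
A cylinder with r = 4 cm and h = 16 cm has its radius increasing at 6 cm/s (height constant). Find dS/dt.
288π cm²/s

S = 2πrh + 2πr² (lateral + bases)
dS/dt = (2πh + 4πr)·dr/dt = (2π·16 + 4π·4)·6
= 288π cm²/s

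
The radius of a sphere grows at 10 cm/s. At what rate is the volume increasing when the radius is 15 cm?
9000π cm³/s

V = (4/3)πr³
dV/dt = dV/dr · dr/dt = 4πr² · 10
At r = 15: dV/dt = 9000π cm³/s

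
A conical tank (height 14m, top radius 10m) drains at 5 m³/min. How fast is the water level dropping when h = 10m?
49/(500π) ≈ 0.03119 m/min

r/h = 10/14, so r = (5/7)h
V = (1/3)πr²h = (1/3)π((5/7)h)²h = (25/147)πh³
dV/dh = (25/49)πh²
dh/dt = (dV/dt)/(dV/dh) = -5/((25/49)π·10²) = -49/(500π) m/min
The level is dropping at 49/(500π) ≈ 0.03119 m/min.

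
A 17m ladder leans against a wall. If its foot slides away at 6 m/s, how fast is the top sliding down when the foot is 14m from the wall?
28√93/31 ≈ 8.71 m/s

x² + y² = 17²
2x·dx/dt + 2y·dy/dt = 0
dy/dt = -x/y · dx/dt = -14/√93 · 6 = -28√93/31 m/s
The top is descending at 28√93/31 ≈ 8.71 m/s.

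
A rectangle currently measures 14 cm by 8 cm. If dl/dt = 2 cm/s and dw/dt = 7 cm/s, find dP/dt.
18 cm/s

P = 2(l + w)
dP/dt = 2(dl/dt + dw/dt) = 2(2 + 7) = 18 cm/s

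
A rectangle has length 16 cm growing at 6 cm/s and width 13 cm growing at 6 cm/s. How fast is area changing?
174 cm²/s

A = lw
dA/dt = w·dl/dt + l·dw/dt = 13·6 + 16·6 = 174 cm²/s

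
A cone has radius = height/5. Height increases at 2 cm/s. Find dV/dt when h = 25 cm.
50π cm³/s

V = (1/3)π(h/5)²h = πh³/75
dV/dt = πh²/25 · 2
At h = 25: dV/dt = 50π cm³/s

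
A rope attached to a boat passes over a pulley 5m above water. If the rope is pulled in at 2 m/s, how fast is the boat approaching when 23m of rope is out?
23√14/42 ≈ 2.049 m/s

rope² = x² + 5²
x = √(23² - 5²) = 6√14
dx/dt = (rope/x) · d(rope)/dt = (23/(6√14)) · (-2) = -23√14/42 m/s
The boat approaches at 23√14/42 ≈ 2.049 m/s.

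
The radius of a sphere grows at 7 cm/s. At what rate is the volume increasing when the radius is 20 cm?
11200π cm³/s

V = (4/3)πr³
dV/dt = dV/dr · dr/dt = 4πr² · 7
At r = 20: dV/dt = 11200π cm³/s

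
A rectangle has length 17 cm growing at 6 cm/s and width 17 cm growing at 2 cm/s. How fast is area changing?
136 cm²/s

A = lw
dA/dt = w·dl/dt + l·dw/dt = 17·6 + 17·2 = 136 cm²/s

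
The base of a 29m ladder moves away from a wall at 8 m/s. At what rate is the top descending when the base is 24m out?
192√265/265 ≈ 11.79 m/s

x² + y² = 29²
2x·dx/dt + 2y·dy/dt = 0
dy/dt = -x/y · dx/dt = -24/√265 · 8 = -192√265/265 m/s
The top is descending at 192√265/265 ≈ 11.79 m/s.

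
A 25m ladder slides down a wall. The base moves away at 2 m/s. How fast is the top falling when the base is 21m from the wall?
21√46/46 ≈ 3.096 m/s

x² + y² = 25²
2x·dx/dt + 2y·dy/dt = 0
dy/dt = -x/y · dx/dt = -21/(2√46) · 2 = -21√46/46 m/s
The top is descending at 21√46/46 ≈ 3.096 m/s.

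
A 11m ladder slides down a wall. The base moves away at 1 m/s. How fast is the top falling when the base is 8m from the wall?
8√57/57 ≈ 1.06 m/s

x² + y² = 11²
2x·dx/dt + 2y·dy/dt = 0
dy/dt = -x/y · dx/dt = -8/√57 · 1 = -8√57/57 m/s
The top is descending at 8√57/57 ≈ 1.06 m/s.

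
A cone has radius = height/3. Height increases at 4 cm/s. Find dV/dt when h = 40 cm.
6400π/9 cm³/s

V = (1/3)π(h/3)²h = πh³/27
dV/dt = πh²/9 · 4
At h = 40: dV/dt = 6400π/9 cm³/s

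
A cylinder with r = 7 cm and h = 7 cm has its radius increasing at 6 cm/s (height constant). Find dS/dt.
252π cm²/s

S = 2πrh + 2πr² (lateral + bases)
dS/dt = (2πh + 4πr)·dr/dt = (2π·7 + 4π·7)·6
= 252π cm²/s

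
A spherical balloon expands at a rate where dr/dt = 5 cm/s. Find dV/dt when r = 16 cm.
5120π cm³/s

V = (4/3)πr³
dV/dt = dV/dr · dr/dt = 4πr² · 5
At r = 16: dV/dt = 5120π cm³/s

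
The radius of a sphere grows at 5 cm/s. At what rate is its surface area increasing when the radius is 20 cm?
800π cm²/s

S = 4πr²
dS/dt = dS/dr · dr/dt = 8πr · 5
At r = 20: dS/dt = 800π cm²/s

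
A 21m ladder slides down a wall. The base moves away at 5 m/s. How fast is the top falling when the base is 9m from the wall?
3√10/4 ≈ 2.372 m/s

x² + y² = 21²
2x·dx/dt + 2y·dy/dt = 0
dy/dt = -x/y · dx/dt = -9/(6√10) · 5 = -3√10/4 m/s
The top is descending at 3√10/4 ≈ 2.372 m/s.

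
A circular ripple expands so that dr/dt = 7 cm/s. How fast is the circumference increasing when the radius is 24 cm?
14π cm/s

C = 2πr
dC/dt = 2π · dr/dt = 2π · 7 = 14π cm/s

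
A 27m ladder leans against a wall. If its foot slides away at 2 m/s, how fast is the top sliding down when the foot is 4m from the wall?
8√713/713 ≈ 0.2996 m/s

x² + y² = 27²
2x·dx/dt + 2y·dy/dt = 0
dy/dt = -x/y · dx/dt = -4/√713 · 2 = -8√713/713 m/s
The top is descending at 8√713/713 ≈ 0.2996 m/s.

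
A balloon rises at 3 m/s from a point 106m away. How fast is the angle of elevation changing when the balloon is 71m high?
0.019537 rad/s

tan(θ) = y/106
sec²(θ) · dθ/dt = (1/106) · dy/dt
dθ/dt = cos²(θ)/106 · 3 = 106/(106² + 71²) · 3
dθ/dt = 0.019537 rad/s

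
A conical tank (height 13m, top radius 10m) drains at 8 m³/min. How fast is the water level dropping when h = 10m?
169/(1250π) ≈ 0.04304 m/min

r/h = 10/13, so r = (10/13)h
V = (1/3)πr²h = (1/3)π((10/13)h)²h = (100/507)πh³
dV/dh = (100/169)πh²
dh/dt = (dV/dt)/(dV/dh) = -8/((100/169)π·10²) = -169/(1250π) m/min
The level is dropping at 169/(1250π) ≈ 0.04304 m/min.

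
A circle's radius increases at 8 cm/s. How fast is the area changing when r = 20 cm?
320π cm²/s

A = πr²
dA/dt = 2πr · dr/dt = 2π(20)(8) = 320π cm²/s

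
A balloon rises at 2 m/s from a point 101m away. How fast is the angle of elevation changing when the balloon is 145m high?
0.006469 rad/s

tan(θ) = y/101
sec²(θ) · dθ/dt = (1/101) · dy/dt
dθ/dt = cos²(θ)/101 · 2 = 101/(101² + 145²) · 2
dθ/dt = 0.006469 rad/s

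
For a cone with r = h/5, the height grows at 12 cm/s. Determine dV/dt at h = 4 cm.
192π/25 cm³/s

V = (1/3)π(h/5)²h = πh³/75
dV/dt = πh²/25 · 12
At h = 4: dV/dt = 192π/25 cm³/s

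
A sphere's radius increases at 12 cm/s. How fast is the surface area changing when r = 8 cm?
768π cm²/s

S = 4πr²
dS/dt = dS/dr · dr/dt = 8πr · 12
At r = 8: dS/dt = 768π cm²/s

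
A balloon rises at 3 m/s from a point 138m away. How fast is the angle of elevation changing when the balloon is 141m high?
0.010636 rad/s

tan(θ) = y/138
sec²(θ) · dθ/dt = (1/138) · dy/dt
dθ/dt = cos²(θ)/138 · 3 = 138/(138² + 141²) · 3
dθ/dt = 0.010636 rad/s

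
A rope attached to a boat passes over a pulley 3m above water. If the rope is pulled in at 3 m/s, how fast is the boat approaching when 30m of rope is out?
10√11/11 ≈ 3.015 m/s

rope² = x² + 3²
x = √(30² - 3²) = 9√11
dx/dt = (rope/x) · d(rope)/dt = (30/(9√11)) · (-3) = -10√11/11 m/s
The boat approaches at 10√11/11 ≈ 3.015 m/s.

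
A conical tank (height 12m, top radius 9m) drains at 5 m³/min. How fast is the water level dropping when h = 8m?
5/(36π) ≈ 0.04421 m/min

r/h = 9/12, so r = (3/4)h
V = (1/3)πr²h = (1/3)π((3/4)h)²h = (3/16)πh³
dV/dh = (9/16)πh²
dh/dt = (dV/dt)/(dV/dh) = -5/((9/16)π·8²) = -5/(36π) m/min
The level is dropping at 5/(36π) ≈ 0.04421 m/min.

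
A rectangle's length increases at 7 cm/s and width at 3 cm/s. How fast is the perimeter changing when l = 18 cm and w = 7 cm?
20 cm/s

P = 2(l + w)
dP/dt = 2(dl/dt + dw/dt) = 2(7 + 3) = 20 cm/s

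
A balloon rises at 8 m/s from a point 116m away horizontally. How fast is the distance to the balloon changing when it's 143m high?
1144√33905/33905 ≈ 6.213 m/s

z² = 116² + y²
z = √(116² + 143²) = √33905
dz/dt = y/z · dy/dt = 143/√33905 · 8 = 1144√33905/33905 ≈ 6.213 m/s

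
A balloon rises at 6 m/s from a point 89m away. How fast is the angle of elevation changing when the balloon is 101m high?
0.029467 rad/s

tan(θ) = y/89
sec²(θ) · dθ/dt = (1/89) · dy/dt
dθ/dt = cos²(θ)/89 · 6 = 89/(89² + 101²) · 6
dθ/dt = 0.029467 rad/s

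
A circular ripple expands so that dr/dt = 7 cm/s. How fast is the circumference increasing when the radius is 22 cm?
14π cm/s

C = 2πr
dC/dt = 2π · dr/dt = 2π · 7 = 14π cm/s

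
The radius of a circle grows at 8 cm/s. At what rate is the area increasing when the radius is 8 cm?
128π cm²/s

A = πr²
dA/dt = 2πr · dr/dt = 2π(8)(8) = 128π cm²/s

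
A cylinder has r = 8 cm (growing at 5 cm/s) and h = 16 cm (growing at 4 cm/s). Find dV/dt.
1536π cm³/s

V = πr²h
dV/dt = 2πrh·dr/dt + πr²·dh/dt
= 2π(8)(16)(5) + π(8)²(4)
= 1536π cm³/s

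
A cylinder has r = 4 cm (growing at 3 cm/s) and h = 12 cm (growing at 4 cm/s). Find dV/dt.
352π cm³/s

V = πr²h
dV/dt = 2πrh·dr/dt + πr²·dh/dt
= 2π(4)(12)(3) + π(4)²(4)
= 352π cm³/s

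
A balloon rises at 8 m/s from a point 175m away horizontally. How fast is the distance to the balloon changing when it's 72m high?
576√35809/35809 ≈ 3.044 m/s

z² = 175² + y²
z = √(175² + 72²) = √35809
dz/dt = y/z · dy/dt = 72/√35809 · 8 = 576√35809/35809 ≈ 3.044 m/s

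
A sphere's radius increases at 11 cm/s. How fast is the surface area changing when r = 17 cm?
1496π cm²/s

S = 4πr²
dS/dt = dS/dr · dr/dt = 8πr · 11
At r = 17: dS/dt = 1496π cm²/s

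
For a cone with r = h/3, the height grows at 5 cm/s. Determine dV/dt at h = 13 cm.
845π/9 cm³/s

V = (1/3)π(h/3)²h = πh³/27
dV/dt = πh²/9 · 5
At h = 13: dV/dt = 845π/9 cm³/s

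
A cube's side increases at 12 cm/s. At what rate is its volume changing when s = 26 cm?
24336 cm³/s

V = s³
dV/dt = 3s² · ds/dt = 3·26²·12 = 24336 cm³/s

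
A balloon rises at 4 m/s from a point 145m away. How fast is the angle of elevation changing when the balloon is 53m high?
0.024335 rad/s

tan(θ) = y/145
sec²(θ) · dθ/dt = (1/145) · dy/dt
dθ/dt = cos²(θ)/145 · 4 = 145/(145² + 53²) · 4
dθ/dt = 0.024335 rad/s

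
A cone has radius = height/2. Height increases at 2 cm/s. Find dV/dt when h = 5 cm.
25π/2 cm³/s

V = (1/3)π(h/2)²h = πh³/12
dV/dt = πh²/4 · 2
At h = 5: dV/dt = 25π/2 cm³/s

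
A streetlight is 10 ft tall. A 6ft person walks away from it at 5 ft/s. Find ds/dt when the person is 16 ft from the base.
15/2 ft/s

By similar triangles: 10/(x+s) = 6/s
Solving: s = 6x/4
ds/dt = 6/4 · dx/dt = 3/2 · 5 = 15/2 ft/s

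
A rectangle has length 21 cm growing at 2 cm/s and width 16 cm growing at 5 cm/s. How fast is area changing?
137 cm²/s

A = lw
dA/dt = w·dl/dt + l·dw/dt = 16·2 + 21·5 = 137 cm²/s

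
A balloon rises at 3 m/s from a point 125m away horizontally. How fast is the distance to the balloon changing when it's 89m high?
267√23546/23546 ≈ 1.74 m/s

z² = 125² + y²
z = √(125² + 89²) = √23546
dz/dt = y/z · dy/dt = 89/√23546 · 3 = 267√23546/23546 ≈ 1.74 m/s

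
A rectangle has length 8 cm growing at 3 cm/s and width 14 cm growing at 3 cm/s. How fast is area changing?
66 cm²/s

A = lw
dA/dt = w·dl/dt + l·dw/dt = 14·3 + 8·3 = 66 cm²/s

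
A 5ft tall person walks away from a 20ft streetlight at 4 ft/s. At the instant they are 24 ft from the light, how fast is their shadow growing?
4/3 ft/s

By similar triangles: 20/(x+s) = 5/s
Solving: s = 5x/15
ds/dt = 5/15 · dx/dt = 1/3 · 4 = 4/3 ft/s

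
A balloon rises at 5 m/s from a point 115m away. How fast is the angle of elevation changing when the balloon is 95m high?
0.025843 rad/s

tan(θ) = y/115
sec²(θ) · dθ/dt = (1/115) · dy/dt
dθ/dt = cos²(θ)/115 · 5 = 115/(115² + 95²) · 5
dθ/dt = 0.025843 rad/s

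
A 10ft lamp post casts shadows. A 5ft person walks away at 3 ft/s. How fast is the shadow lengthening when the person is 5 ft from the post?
3 ft/s

By similar triangles: 10/(x+s) = 5/s
Solving: s = 5x/5
ds/dt = 5/5 · dx/dt = 1 · 3 = 3 ft/s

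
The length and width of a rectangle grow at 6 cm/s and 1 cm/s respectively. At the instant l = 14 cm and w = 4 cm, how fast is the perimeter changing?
14 cm/s

P = 2(l + w)
dP/dt = 2(dl/dt + dw/dt) = 2(6 + 1) = 14 cm/s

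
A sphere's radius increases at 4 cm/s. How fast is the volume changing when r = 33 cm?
17424π cm³/s

V = (4/3)πr³
dV/dt = dV/dr · dr/dt = 4πr² · 4
At r = 33: dV/dt = 17424π cm³/s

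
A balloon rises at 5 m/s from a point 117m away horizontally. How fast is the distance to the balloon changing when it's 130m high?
50√181/181 ≈ 3.716 m/s

z² = 117² + y²
z = √(117² + 130²) = 13√181
dz/dt = y/z · dy/dt = 130/(13√181) · 5 = 50√181/181 ≈ 3.716 m/s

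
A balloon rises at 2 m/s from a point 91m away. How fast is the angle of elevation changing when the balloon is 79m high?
0.012533 rad/s

tan(θ) = y/91
sec²(θ) · dθ/dt = (1/91) · dy/dt
dθ/dt = cos²(θ)/91 · 2 = 91/(91² + 79²) · 2
dθ/dt = 0.012533 rad/s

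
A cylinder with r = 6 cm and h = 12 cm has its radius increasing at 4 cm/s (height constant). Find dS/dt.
192π cm²/s

S = 2πrh + 2πr² (lateral + bases)
dS/dt = (2πh + 4πr)·dr/dt = (2π·12 + 4π·6)·4
= 192π cm²/s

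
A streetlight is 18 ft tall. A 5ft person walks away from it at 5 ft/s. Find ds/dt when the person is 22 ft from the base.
25/13 ft/s

By similar triangles: 18/(x+s) = 5/s
Solving: s = 5x/13
ds/dt = 5/13 · dx/dt = 5/13 · 5 = 25/13 ft/s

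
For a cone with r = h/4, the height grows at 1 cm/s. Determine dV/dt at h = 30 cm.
225π/4 cm³/s

V = (1/3)π(h/4)²h = πh³/48
dV/dt = πh²/16 · 1
At h = 30: dV/dt = 225π/4 cm³/s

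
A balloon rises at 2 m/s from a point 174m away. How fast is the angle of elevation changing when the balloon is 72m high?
0.009814 rad/s

tan(θ) = y/174
sec²(θ) · dθ/dt = (1/174) · dy/dt
dθ/dt = cos²(θ)/174 · 2 = 174/(174² + 72²) · 2
dθ/dt = 0.009814 rad/s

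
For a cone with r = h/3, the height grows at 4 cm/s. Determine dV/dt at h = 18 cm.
144π cm³/s

V = (1/3)π(h/3)²h = πh³/27
dV/dt = πh²/9 · 4
At h = 18: dV/dt = 144π cm³/s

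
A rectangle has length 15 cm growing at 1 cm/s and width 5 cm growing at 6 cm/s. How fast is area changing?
95 cm²/s

A = lw
dA/dt = w·dl/dt + l·dw/dt = 5·1 + 15·6 = 95 cm²/s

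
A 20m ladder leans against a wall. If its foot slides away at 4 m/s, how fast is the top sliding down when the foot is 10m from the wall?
4√3/3 ≈ 2.309 m/s

x² + y² = 20²
2x·dx/dt + 2y·dy/dt = 0
dy/dt = -x/y · dx/dt = -10/(10√3) · 4 = -4√3/3 m/s
The top is descending at 4√3/3 ≈ 2.309 m/s.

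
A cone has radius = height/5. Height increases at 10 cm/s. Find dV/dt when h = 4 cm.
32π/5 cm³/s

V = (1/3)π(h/5)²h = πh³/75
dV/dt = πh²/25 · 10
At h = 4: dV/dt = 32π/5 cm³/s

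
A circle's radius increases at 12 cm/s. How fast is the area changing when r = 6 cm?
144π cm²/s

A = πr²
dA/dt = 2πr · dr/dt = 2π(6)(12) = 144π cm²/s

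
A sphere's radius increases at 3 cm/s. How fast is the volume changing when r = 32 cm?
12288π cm³/s

V = (4/3)πr³
dV/dt = dV/dr · dr/dt = 4πr² · 3
At r = 32: dV/dt = 12288π cm³/s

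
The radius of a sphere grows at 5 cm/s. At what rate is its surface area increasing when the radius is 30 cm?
1200π cm²/s

S = 4πr²
dS/dt = dS/dr · dr/dt = 8πr · 5
At r = 30: dS/dt = 1200π cm²/s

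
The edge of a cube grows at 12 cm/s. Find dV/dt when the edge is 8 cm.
2304 cm³/s

V = s³
dV/dt = 3s² · ds/dt = 3·8²·12 = 2304 cm³/s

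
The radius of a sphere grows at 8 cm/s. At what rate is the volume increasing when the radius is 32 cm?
32768π cm³/s

V = (4/3)πr³
dV/dt = dV/dr · dr/dt = 4πr² · 8
At r = 32: dV/dt = 32768π cm³/s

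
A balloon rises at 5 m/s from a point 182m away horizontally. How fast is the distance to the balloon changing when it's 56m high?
4√185/37 ≈ 1.47 m/s

z² = 182² + y²
z = √(182² + 56²) = 14√185
dz/dt = y/z · dy/dt = 56/(14√185) · 5 = 4√185/37 ≈ 1.47 m/s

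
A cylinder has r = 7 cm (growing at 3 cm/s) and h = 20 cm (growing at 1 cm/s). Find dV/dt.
889π cm³/s

V = πr²h
dV/dt = 2πrh·dr/dt + πr²·dh/dt
= 2π(7)(20)(3) + π(7)²(1)
= 889π cm³/s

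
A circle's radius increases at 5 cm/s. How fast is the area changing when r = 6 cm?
60π cm²/s

A = πr²
dA/dt = 2πr · dr/dt = 2π(6)(5) = 60π cm²/s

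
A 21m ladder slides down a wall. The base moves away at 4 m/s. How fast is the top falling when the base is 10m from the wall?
40√341/341 ≈ 2.166 m/s

x² + y² = 21²
2x·dx/dt + 2y·dy/dt = 0
dy/dt = -x/y · dx/dt = -10/√341 · 4 = -40√341/341 m/s
The top is descending at 40√341/341 ≈ 2.166 m/s.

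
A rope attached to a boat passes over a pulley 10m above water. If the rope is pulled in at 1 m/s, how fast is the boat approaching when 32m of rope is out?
16√231/231 ≈ 1.053 m/s

rope² = x² + 10²
x = √(32² - 10²) = 2√231
dx/dt = (rope/x) · d(rope)/dt = (32/(2√231)) · (-1) = -16√231/231 m/s
The boat approaches at 16√231/231 ≈ 1.053 m/s.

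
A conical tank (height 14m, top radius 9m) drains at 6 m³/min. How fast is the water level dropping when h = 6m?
98/(243π) ≈ 0.1284 m/min

r/h = 9/14, so r = (9/14)h
V = (1/3)πr²h = (1/3)π((9/14)h)²h = (27/196)πh³
dV/dh = (81/196)πh²
dh/dt = (dV/dt)/(dV/dh) = -6/((81/196)π·6²) = -98/(243π) m/min
The level is dropping at 98/(243π) ≈ 0.1284 m/min.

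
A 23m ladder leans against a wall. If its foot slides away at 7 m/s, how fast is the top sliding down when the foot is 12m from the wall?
12√385/55 ≈ 4.281 m/s

x² + y² = 23²
2x·dx/dt + 2y·dy/dt = 0
dy/dt = -x/y · dx/dt = -12/√385 · 7 = -12√385/55 m/s
The top is descending at 12√385/55 ≈ 4.281 m/s.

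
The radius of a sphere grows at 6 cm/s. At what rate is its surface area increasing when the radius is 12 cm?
576π cm²/s

S = 4πr²
dS/dt = dS/dr · dr/dt = 8πr · 6
At r = 12: dS/dt = 576π cm²/s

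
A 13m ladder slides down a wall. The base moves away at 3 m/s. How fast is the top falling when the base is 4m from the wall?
4√17/17 ≈ 0.9701 m/s

x² + y² = 13²
2x·dx/dt + 2y·dy/dt = 0
dy/dt = -x/y · dx/dt = -4/(3√17) · 3 = -4√17/17 m/s
The top is descending at 4√17/17 ≈ 0.9701 m/s.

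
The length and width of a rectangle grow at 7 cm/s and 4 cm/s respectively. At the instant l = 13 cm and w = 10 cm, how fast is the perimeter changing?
22 cm/s

P = 2(l + w)
dP/dt = 2(dl/dt + dw/dt) = 2(7 + 4) = 22 cm/s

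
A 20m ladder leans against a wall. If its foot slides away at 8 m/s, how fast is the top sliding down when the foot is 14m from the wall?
56√51/51 ≈ 7.842 m/s

x² + y² = 20²
2x·dx/dt + 2y·dy/dt = 0
dy/dt = -x/y · dx/dt = -14/(2√51) · 8 = -56√51/51 m/s
The top is descending at 56√51/51 ≈ 7.842 m/s.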